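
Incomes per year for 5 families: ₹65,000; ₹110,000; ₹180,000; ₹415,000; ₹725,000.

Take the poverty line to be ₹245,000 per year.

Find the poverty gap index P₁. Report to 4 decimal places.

0.3102

Poor units: ₹65,000, ₹110,000, ₹180,000 (q = 3 of N = 5).
Relative gaps: (245000−65000)/245000 = 0.7347; (245000−110000)/245000 = 0.5510; (245000−180000)/245000 = 0.2653.
Σ = 1.551020. Dividing by the full population N = 5 gives P₁ = 0.3102.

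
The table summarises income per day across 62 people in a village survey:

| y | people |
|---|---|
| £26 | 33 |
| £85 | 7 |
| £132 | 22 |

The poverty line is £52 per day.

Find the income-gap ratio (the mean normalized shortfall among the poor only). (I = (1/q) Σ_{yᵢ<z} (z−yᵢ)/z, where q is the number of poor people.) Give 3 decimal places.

0.500

Below z: 33×£26 (q = 33 of N = 62).
Shortfall ratios (z−y)/z: 0.5000 (×33); sum = 16.500000.
The income-gap ratio divides by q (the poor only): 16.500000 / 33 = 0.500.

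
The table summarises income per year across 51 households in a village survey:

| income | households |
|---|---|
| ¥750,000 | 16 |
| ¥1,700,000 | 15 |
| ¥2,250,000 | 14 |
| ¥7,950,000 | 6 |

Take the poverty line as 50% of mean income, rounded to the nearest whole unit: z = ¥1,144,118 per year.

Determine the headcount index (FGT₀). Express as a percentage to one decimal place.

16 of the 51 households have income below ¥1,144,118.
H = 16/51 = 31.4%.

31.4%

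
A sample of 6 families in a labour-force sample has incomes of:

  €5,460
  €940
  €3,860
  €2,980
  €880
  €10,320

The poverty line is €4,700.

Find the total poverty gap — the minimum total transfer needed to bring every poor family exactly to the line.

€10,140

Below z: €880, €940, €2,980, €3,860 (q = 4 of N = 6).
Individual gaps: 4700−880 = 3820; 4700−940 = 3760; 4700−2980 = 1720; 4700−3860 = 840.
Aggregate gap = €10,140.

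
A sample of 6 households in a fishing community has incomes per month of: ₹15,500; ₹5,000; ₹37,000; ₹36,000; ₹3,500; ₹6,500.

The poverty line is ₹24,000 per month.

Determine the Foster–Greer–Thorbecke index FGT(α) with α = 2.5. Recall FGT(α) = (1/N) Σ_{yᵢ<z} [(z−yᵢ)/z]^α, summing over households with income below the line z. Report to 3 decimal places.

Incomes under z: ₹3,500, ₹5,000, ₹6,500, ₹15,500 (q = 4 of N = 6).
Shortfall ratios: (24000−3500)/24000 = 0.8542; (24000−5000)/24000 = 0.7917; (24000−6500)/24000 = 0.7292; (24000−15500)/24000 = 0.3542.
Raised to α = 2.5: 0.67431; 0.55764; 0.45401; 0.07465.
Sum = 1.760608; FGT(2.5) = 1.760608 / 6 = 0.293.

0.293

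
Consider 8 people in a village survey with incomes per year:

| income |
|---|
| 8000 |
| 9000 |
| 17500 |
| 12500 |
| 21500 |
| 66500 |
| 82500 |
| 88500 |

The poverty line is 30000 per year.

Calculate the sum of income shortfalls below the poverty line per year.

Poor units: 8000, 9000, 12500, 17500, 21500 (q = 5 of N = 8).
Individual gaps: 30000−8000 = 22000; 30000−9000 = 21000; 30000−12500 = 17500; 30000−17500 = 12500; 30000−21500 = 8500.
Aggregate gap = 81500.

81500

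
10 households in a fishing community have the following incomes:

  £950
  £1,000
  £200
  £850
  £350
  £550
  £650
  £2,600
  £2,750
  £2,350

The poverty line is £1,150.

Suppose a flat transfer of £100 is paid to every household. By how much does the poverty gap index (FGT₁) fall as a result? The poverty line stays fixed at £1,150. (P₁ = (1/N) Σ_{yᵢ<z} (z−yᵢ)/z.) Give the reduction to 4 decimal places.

0.0609

Before: below the line — £200, £350, £550, £650, £850, £950, £1,000; poverty gap index (FGT₁) = 0.304348.
After the £100 transfer: below the line — £300, £450, £650, £750, £950, £1,050, £1,100; poverty gap index (FGT₁) = 0.243478.
Reduction = 0.304348 − 0.243478 = 0.0609.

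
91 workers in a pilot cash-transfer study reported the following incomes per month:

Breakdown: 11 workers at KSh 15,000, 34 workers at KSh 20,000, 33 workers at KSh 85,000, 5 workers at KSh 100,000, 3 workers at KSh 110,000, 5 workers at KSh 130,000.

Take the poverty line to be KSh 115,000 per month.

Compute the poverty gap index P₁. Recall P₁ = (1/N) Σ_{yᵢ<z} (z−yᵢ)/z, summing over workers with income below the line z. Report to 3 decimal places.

Incomes under z: 11×KSh 15,000, 34×KSh 20,000, 33×KSh 85,000, 5×KSh 100,000, 3×KSh 110,000 (q = 86 of N = 91).
Gap ratios (z−y)/z: (115000−15000)/115000 = 0.8696 (×11); (115000−20000)/115000 = 0.8261 (×34); (115000−85000)/115000 = 0.2609 (×33); (115000−100000)/115000 = 0.1304 (×5); (115000−110000)/115000 = 0.0435 (×3).
Σ = 47.043478. Dividing by the full population N = 91 gives P₁ = 0.517.

0.517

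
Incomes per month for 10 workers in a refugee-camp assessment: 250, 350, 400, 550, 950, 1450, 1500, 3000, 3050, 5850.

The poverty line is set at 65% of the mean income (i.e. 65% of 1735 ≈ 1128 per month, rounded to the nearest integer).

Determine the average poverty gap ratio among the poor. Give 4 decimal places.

Poor units: 250, 350, 400, 550, 950 (q = 5 of N = 10).
Relative gaps: 0.7784, 0.6897, 0.6454, 0.5124, 0.1578; sum = 2.783688.
The income-gap ratio divides by q (the poor only): 2.783688 / 5 = 0.5567.

0.5567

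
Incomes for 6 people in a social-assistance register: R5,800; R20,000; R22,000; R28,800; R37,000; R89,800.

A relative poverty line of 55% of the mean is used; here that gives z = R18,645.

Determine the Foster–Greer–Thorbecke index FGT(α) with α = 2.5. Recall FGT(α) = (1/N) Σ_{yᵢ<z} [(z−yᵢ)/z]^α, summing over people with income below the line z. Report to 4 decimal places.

Incomes under z: R5,800 (q = 1 of N = 6).
Shortfall ratios: (18645−5800)/18645 = 0.6889.
Raised to α = 2.5: 0.39394.
Sum = 0.393939; FGT(2.5) = 0.393939 / 6 = 0.0657.

0.0657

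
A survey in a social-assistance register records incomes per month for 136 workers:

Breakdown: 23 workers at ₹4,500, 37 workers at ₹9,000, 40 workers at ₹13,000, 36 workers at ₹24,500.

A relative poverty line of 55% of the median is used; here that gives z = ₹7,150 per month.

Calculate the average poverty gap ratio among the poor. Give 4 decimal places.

0.3706

Poor units: 23×₹4,500 (q = 23 of N = 136).
Relative gaps: 0.3706 (×23); sum = 8.524476.
The income-gap ratio divides by q (the poor only): 8.524476 / 23 = 0.3706.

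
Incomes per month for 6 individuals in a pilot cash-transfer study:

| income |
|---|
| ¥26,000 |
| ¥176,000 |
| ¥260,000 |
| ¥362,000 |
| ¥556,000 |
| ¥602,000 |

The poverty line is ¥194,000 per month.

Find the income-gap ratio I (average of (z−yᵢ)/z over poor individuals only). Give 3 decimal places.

0.479

Below z: ¥26,000, ¥176,000 (q = 2 of N = 6).
Relative gaps: 0.8660, 0.0928; sum = 0.958763.
The income-gap ratio divides by q (the poor only): 0.958763 / 2 = 0.479.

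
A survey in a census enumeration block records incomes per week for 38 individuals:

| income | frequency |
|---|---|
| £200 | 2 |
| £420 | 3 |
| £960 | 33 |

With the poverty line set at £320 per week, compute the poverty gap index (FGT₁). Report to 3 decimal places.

Below z: 2×£200 (q = 2 of N = 38).
Normalized shortfalls: (320−200)/320 = 0.3750 (×2).
Sum of shortfalls = 0.750000; P₁ averages over all N: 0.750000 / 38 = 0.020.

0.020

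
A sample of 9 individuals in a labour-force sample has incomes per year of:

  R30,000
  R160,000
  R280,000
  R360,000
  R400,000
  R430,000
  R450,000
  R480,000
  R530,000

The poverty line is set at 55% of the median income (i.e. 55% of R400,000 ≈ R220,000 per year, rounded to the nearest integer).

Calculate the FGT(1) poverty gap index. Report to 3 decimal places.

0.126

Poor units: R30,000, R160,000 (q = 2 of N = 9).
Gap ratios (z−y)/z: (220000−30000)/220000 = 0.8636; (220000−160000)/220000 = 0.2727.
Sum of shortfalls = 1.136364; P₁ averages over all N: 1.136364 / 9 = 0.126.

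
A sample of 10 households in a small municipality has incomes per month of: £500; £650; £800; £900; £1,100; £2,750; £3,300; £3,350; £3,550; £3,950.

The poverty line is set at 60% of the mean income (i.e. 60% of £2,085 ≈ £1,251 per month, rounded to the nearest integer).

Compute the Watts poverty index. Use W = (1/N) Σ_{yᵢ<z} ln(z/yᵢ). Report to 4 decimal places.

0.2477

Below z: £500, £650, £800, £900, £1,100 (q = 5 of N = 10).
Log shortfalls: ln(1251/500) = 0.9171; ln(1251/650) = 0.6547; ln(1251/800) = 0.4471; ln(1251/900) = 0.3293; ln(1251/1100) = 0.1286.
W = 2.476840 / 10 = 0.2477.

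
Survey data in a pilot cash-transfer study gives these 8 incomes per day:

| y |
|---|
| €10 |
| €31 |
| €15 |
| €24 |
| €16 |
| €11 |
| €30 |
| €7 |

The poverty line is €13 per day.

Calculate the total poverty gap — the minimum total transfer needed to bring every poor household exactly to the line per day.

Below the line: €7, €10, €11 (q = 3 of N = 8).
Individual gaps: 13−7 = 6; 13−10 = 3; 13−11 = 2.
Aggregate gap = €11.

€11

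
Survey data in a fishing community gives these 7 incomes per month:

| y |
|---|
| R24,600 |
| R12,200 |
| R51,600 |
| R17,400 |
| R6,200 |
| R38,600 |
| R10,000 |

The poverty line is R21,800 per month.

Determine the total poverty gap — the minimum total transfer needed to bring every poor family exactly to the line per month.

Poor units: R6,200, R10,000, R12,200, R17,400 (q = 4 of N = 7).
Individual gaps: 21800−6200 = 15600; 21800−10000 = 11800; 21800−12200 = 9600; 21800−17400 = 4400.
Aggregate gap = R41,400.

R41,400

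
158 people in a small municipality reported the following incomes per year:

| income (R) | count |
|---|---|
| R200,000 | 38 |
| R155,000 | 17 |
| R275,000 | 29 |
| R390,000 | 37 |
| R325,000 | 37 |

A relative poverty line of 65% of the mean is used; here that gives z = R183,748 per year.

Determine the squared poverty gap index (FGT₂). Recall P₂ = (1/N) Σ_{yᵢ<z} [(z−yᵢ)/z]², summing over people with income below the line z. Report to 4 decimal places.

0.0026

Below z: 17×R155,000 (q = 17 of N = 158).
Normalized shortfalls: (183748−155000)/183748 = 0.1565 (×17).
Squared: 0.0245 (×17).
Sum = 0.416120; P₂ = 0.416120 / 158 = 0.0026.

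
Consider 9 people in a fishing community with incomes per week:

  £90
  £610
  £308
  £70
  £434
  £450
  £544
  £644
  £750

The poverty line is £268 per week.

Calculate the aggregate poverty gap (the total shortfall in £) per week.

Below the line: £70, £90 (q = 2 of N = 9).
Individual gaps: 268−70 = 198; 268−90 = 178.
Aggregate gap = £376.

£376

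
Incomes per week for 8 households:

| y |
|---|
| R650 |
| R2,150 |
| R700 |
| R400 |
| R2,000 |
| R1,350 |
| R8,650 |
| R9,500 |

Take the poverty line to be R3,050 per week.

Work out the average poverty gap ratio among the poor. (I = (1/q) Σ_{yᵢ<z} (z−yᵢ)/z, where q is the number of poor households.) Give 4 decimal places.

0.6038

Below the line: R400, R650, R700, R1,350, R2,000, R2,150 (q = 6 of N = 8).
Shortfall ratios (z−y)/z: 0.8689, 0.7869, 0.7705, 0.5574, 0.3443, 0.2951; sum = 3.622951.
I averages over the q = 6 poor units only: 3.622951 / 6 = 0.6038.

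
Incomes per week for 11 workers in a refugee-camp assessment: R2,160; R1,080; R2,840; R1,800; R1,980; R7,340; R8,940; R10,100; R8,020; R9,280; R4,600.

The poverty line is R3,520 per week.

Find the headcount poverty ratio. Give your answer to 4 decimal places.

0.4545

5 of the 11 workers have income below R3,520.
H = 5/11 = 0.4545.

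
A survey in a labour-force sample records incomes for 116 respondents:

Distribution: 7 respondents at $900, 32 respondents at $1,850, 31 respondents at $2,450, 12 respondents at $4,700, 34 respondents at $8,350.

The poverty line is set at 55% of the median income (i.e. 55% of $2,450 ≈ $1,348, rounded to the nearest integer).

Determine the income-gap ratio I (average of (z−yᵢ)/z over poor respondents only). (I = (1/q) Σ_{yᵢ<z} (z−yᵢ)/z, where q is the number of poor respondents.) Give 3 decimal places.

0.332

Below the line: 7×$900 (q = 7 of N = 116).
Relative gaps: 0.3323 (×7); sum = 2.326409.
I averages over the q = 7 poor units only: 2.326409 / 7 = 0.332.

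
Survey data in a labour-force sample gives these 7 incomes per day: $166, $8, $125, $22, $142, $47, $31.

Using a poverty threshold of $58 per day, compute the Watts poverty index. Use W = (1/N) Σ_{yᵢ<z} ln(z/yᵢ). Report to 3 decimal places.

Incomes under z: $8, $22, $31, $47 (q = 4 of N = 7).
Log gaps: ln(58/8) = 1.9810; ln(58/22) = 0.9694; ln(58/31) = 0.6265; ln(58/47) = 0.2103.
W = 3.787153 / 7 = 0.541.

0.541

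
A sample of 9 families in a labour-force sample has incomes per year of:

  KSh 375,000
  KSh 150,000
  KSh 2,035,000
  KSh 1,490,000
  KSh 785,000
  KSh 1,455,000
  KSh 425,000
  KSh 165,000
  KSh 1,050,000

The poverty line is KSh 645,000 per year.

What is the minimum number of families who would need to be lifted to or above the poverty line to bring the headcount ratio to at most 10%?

Currently q = 4 of N = 9 are below the line (H = 0.444).
A headcount ratio of at most 10% allows at most ⌊0.10 × 9⌋ = 0 poor families.
So at least 4 − 0 = 4 must be lifted.

4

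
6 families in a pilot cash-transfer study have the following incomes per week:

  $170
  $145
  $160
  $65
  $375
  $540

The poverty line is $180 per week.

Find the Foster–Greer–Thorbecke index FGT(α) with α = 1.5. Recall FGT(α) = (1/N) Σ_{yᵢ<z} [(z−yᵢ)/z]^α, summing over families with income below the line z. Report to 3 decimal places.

0.108

Below z: $65, $145, $160, $170 (q = 4 of N = 6).
Relative gaps: (180−65)/180 = 0.6389; (180−145)/180 = 0.1944; (180−160)/180 = 0.1111; (180−170)/180 = 0.0556.
Raised to α = 1.5: 0.51067; 0.08574; 0.03704; 0.01309.
Sum = 0.646541; FGT(1.5) = 0.646541 / 6 = 0.108.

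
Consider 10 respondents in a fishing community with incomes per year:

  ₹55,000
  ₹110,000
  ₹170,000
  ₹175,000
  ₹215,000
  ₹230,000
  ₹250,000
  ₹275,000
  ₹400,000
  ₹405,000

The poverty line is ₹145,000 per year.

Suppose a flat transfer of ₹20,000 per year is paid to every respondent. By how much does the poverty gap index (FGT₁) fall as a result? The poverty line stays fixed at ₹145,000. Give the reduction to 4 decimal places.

0.0276

Before: below the line — ₹55,000, ₹110,000; poverty gap index (FGT₁) = 0.086207.
After the ₹20,000 transfer: below the line — ₹75,000, ₹130,000; poverty gap index (FGT₁) = 0.058621.
Reduction = 0.086207 − 0.058621 = 0.0276.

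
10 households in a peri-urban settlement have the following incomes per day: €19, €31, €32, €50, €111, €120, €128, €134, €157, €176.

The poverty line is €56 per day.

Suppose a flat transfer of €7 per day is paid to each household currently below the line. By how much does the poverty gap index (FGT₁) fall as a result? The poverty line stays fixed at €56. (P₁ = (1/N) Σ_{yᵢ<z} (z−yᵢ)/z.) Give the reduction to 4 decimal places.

Before: below the line — €19, €31, €32, €50; poverty gap index (FGT₁) = 0.164286.
After the €7 transfer: below the line — €26, €38, €39; poverty gap index (FGT₁) = 0.116071.
Reduction = 0.164286 − 0.116071 = 0.0482.

0.0482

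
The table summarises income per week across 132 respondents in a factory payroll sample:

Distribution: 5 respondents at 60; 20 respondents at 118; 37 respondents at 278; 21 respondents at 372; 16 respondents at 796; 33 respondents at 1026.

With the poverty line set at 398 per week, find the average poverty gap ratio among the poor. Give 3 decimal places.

0.372

Incomes under z: 5×60, 20×118, 37×278, 21×372 (q = 83 of N = 132).
Relative gaps: 0.8492 (×5), 0.7035 (×20), 0.3015 (×37), 0.0653 (×21); sum = 30.844221.
The income-gap ratio divides by q (the poor only): 30.844221 / 83 = 0.372.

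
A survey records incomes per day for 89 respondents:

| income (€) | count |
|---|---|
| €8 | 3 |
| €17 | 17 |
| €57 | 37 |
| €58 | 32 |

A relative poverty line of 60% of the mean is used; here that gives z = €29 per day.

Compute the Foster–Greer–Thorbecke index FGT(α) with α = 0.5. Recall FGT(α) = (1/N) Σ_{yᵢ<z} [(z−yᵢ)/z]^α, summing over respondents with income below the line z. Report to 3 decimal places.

0.152

Below z: 3×€8, 17×€17 (q = 20 of N = 89).
Relative gaps: (29−8)/29 = 0.7241 (×3); (29−17)/29 = 0.4138 (×17).
Raised to α = 0.5: 0.85096 (×3); 0.64327 (×17).
Sum = 13.488437; FGT(0.5) = 13.488437 / 89 = 0.152.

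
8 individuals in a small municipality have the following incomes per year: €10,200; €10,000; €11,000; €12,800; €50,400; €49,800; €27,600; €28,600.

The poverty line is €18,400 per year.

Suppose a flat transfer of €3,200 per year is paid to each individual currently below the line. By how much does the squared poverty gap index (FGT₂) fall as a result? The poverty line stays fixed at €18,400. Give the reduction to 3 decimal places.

0.055

Before: below the line — €10,000, €10,200, €11,000, €12,800; squared poverty gap index (FGT₂) = 0.08267.
After the €3,200 transfer: below the line — €13,200, €13,400, €14,200, €16,000; squared poverty gap index (FGT₂) = 0.02785.
Reduction = 0.08267 − 0.02785 = 0.055.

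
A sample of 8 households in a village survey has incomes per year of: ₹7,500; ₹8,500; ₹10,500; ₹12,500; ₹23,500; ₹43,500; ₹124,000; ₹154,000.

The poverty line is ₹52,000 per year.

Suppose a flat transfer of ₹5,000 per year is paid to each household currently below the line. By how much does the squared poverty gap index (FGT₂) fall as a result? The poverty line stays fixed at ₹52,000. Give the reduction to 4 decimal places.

0.0883

Before: below the line — ₹7,500, ₹8,500, ₹10,500, ₹12,500, ₹23,500, ₹43,500; squared poverty gap index (FGT₂) = 0.371648.
After the ₹5,000 transfer: below the line — ₹12,500, ₹13,500, ₹15,500, ₹17,500, ₹28,500, ₹48,500; squared poverty gap index (FGT₂) = 0.283353.
Reduction = 0.371648 − 0.283353 = 0.0883.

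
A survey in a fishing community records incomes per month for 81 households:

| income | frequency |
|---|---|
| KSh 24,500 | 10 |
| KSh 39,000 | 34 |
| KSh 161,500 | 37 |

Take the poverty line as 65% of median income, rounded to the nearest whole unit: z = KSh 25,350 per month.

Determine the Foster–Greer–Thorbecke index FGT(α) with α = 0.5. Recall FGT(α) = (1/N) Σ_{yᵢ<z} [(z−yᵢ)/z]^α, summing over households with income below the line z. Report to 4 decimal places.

Incomes under z: 10×KSh 24,500 (q = 10 of N = 81).
Shortfall ratios: (25350−24500)/25350 = 0.0335 (×10).
Raised to α = 0.5: 0.18311 (×10).
Sum = 1.831135; FGT(0.5) = 1.831135 / 81 = 0.0226.

0.0226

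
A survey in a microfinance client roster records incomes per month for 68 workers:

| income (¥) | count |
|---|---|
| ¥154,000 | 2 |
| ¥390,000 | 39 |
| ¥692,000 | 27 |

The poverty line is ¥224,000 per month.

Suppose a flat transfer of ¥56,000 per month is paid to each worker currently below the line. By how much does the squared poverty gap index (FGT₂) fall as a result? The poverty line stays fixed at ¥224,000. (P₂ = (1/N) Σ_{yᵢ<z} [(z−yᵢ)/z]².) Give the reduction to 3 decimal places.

Before: below the line — 2×¥154,000; squared poverty gap index (FGT₂) = 0.00287.
After the ¥56,000 transfer: below the line — 2×¥210,000; squared poverty gap index (FGT₂) = 0.00011.
Reduction = 0.00287 − 0.00011 = 0.003.

0.003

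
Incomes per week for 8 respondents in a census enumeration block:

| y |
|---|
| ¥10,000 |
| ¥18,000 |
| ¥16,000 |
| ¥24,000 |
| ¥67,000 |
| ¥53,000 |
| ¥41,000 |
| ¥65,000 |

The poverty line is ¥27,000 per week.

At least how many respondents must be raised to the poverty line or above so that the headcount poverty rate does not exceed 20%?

3

4 of the 8 respondents are poor, so H = 4/8 = 0.500.
A headcount ratio of at most 20% allows at most ⌊0.20 × 8⌋ = 1 poor respondents.
So at least 4 − 1 = 3 must be lifted.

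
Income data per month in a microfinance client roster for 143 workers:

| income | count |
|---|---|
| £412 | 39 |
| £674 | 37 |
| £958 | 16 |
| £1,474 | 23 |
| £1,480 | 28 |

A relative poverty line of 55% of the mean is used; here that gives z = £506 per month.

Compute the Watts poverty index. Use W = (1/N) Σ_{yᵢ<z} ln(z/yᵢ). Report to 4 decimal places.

Below the line: 39×£412 (q = 39 of N = 143).
Log gaps: ln(506/412) = 0.2055 (×39).
W = 8.015019 / 143 = 0.0560.

0.0560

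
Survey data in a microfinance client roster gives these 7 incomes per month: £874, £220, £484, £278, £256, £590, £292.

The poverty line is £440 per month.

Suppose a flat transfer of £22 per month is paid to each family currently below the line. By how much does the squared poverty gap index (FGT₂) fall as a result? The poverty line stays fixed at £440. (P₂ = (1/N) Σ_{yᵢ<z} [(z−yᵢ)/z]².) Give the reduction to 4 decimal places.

0.0218

Before: below the line — £220, £256, £278, £292; squared poverty gap index (FGT₂) = 0.096225.
After the £22 transfer: below the line — £242, £278, £300, £314; squared poverty gap index (FGT₂) = 0.074472.
Reduction = 0.096225 − 0.074472 = 0.0218.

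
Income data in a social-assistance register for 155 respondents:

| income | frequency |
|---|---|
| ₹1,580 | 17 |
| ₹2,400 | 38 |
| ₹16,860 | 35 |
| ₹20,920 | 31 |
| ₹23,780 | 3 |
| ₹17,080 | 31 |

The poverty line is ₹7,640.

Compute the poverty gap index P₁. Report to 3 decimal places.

0.255

Below the line: 17×₹1,580, 38×₹2,400 (q = 55 of N = 155).
Relative gaps: (7640−1580)/7640 = 0.7932 (×17); (7640−2400)/7640 = 0.6859 (×38).
Sum of shortfalls = 39.547120; P₁ averages over all N: 39.547120 / 155 = 0.255.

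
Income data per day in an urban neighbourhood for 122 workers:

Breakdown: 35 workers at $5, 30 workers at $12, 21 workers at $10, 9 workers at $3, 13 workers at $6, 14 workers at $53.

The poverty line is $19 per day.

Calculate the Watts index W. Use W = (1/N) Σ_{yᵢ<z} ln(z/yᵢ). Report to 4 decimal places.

0.8655

Below z: 9×$3, 35×$5, 13×$6, 21×$10, 30×$12 (q = 108 of N = 122).
Log gaps: ln(19/3) = 1.8458 (×9); ln(19/5) = 1.3350 (×35); ln(19/6) = 1.1527 (×13); ln(19/10) = 0.6419 (×21); ln(19/12) = 0.4595 (×30).
W = 105.587213 / 122 = 0.8655.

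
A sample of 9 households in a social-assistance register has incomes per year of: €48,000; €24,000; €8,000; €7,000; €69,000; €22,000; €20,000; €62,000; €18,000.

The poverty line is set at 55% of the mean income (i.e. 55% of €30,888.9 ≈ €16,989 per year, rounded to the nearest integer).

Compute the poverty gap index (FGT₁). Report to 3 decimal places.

0.124

Below the line: €7,000, €8,000 (q = 2 of N = 9).
Normalized shortfalls: (16989−7000)/16989 = 0.5880; (16989−8000)/16989 = 0.5291.
Σ = 1.117076. Dividing by the full population N = 9 gives P₁ = 0.124.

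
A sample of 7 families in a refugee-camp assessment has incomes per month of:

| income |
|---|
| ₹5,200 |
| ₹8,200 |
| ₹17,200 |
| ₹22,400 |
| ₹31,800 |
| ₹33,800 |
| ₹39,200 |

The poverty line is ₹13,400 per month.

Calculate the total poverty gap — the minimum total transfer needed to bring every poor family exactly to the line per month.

₹13,400

Poor units: ₹5,200, ₹8,200 (q = 2 of N = 7).
Individual gaps: 13400−5200 = 8200; 13400−8200 = 5200.
Aggregate gap = ₹13,400.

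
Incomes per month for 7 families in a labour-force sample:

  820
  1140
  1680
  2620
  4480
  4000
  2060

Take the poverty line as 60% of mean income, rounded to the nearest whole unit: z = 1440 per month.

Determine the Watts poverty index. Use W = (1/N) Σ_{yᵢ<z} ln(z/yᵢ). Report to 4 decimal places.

0.1138

Poor units: 820, 1140 (q = 2 of N = 7).
Log gaps: ln(1440/820) = 0.5631; ln(1440/1140) = 0.2336.
W = 0.796709 / 7 = 0.1138.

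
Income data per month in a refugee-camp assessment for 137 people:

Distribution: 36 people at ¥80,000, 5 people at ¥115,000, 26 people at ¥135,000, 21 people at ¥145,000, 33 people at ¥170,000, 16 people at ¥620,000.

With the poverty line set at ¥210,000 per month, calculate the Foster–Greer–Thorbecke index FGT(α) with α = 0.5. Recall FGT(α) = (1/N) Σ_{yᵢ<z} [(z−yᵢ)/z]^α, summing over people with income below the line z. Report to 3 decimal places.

0.535

Below the line: 36×¥80,000, 5×¥115,000, 26×¥135,000, 21×¥145,000, 33×¥170,000 (q = 121 of N = 137).
Gap ratios (z−y)/z: (210000−80000)/210000 = 0.6190 (×36); (210000−115000)/210000 = 0.4524 (×5); (210000−135000)/210000 = 0.3571 (×26); (210000−145000)/210000 = 0.3095 (×21); (210000−170000)/210000 = 0.1905 (×33).
Raised to α = 0.5: 0.78680 (×36); 0.67259 (×5); 0.59761 (×26); 0.55635 (×21); 0.43644 (×33).
Sum = 73.311286; FGT(0.5) = 73.311286 / 137 = 0.535.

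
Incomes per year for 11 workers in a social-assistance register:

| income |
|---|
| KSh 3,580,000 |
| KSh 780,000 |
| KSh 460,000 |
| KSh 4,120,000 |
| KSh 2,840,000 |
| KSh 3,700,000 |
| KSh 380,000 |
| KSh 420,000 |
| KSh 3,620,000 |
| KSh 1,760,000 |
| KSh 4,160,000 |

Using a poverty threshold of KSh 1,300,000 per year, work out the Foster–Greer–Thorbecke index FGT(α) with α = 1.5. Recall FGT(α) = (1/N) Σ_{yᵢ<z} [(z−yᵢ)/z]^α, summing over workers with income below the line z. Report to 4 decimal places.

Poor units: KSh 380,000, KSh 420,000, KSh 460,000, KSh 780,000 (q = 4 of N = 11).
Shortfall ratios: (1300000−380000)/1300000 = 0.7077; (1300000−420000)/1300000 = 0.6769; (1300000−460000)/1300000 = 0.6462; (1300000−780000)/1300000 = 0.4000.
Raised to α = 1.5: 0.59534; 0.55694; 0.51940; 0.25298.
Sum = 1.924668; FGT(1.5) = 1.924668 / 11 = 0.1750.

0.1750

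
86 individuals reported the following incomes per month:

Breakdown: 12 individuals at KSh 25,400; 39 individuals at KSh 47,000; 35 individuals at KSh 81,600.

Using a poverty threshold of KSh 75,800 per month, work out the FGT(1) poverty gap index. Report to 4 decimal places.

0.2651

Incomes under z: 12×KSh 25,400, 39×KSh 47,000 (q = 51 of N = 86).
Relative gaps: (75800−25400)/75800 = 0.6649 (×12); (75800−47000)/75800 = 0.3799 (×39).
Sum of shortfalls = 22.796834; P₁ averages over all N: 22.796834 / 86 = 0.2651.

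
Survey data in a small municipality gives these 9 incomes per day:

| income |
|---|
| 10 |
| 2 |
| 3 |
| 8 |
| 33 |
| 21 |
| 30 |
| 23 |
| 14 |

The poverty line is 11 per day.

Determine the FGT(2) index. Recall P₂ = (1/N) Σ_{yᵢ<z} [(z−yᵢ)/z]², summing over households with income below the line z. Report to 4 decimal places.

0.1423

Poor units: 2, 3, 8, 10 (q = 4 of N = 9).
Relative gaps: (11−2)/11 = 0.8182; (11−3)/11 = 0.7273; (11−8)/11 = 0.2727; (11−10)/11 = 0.0909.
Squared: 0.6694; 0.5289; 0.0744; 0.0083.
Sum = 1.280992; P₂ = 1.280992 / 9 = 0.1423.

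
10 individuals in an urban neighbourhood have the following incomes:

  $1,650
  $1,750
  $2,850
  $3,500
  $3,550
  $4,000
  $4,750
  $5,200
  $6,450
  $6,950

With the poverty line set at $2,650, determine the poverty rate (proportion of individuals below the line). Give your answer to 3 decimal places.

2 of the 10 individuals have income below $2,650.
H = 2/10 = 0.200.

0.200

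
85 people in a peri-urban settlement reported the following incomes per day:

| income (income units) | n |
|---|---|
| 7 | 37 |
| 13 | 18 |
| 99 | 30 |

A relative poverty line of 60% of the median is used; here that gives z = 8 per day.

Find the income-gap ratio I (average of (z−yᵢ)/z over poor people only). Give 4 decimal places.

0.1250

Below the line: 37×7 (q = 37 of N = 85).
Relative gaps: 0.1250 (×37); sum = 4.625000.
I averages over the q = 37 poor units only: 4.625000 / 37 = 0.1250.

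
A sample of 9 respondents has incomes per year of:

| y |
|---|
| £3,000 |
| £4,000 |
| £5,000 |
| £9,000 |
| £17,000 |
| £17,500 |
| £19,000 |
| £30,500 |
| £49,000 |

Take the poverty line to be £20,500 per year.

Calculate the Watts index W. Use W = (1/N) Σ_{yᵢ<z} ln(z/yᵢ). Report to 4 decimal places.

Poor units: £3,000, £4,000, £5,000, £9,000, £17,000, £17,500, £19,000 (q = 7 of N = 9).
Log shortfalls: ln(20500/3000) = 1.9218; ln(20500/4000) = 1.6341; ln(20500/5000) = 1.4110; ln(20500/9000) = 0.8232; ln(20500/17000) = 0.1872; ln(20500/17500) = 0.1582; ln(20500/19000) = 0.0760.
W = 6.211552 / 9 = 0.6902.

0.6902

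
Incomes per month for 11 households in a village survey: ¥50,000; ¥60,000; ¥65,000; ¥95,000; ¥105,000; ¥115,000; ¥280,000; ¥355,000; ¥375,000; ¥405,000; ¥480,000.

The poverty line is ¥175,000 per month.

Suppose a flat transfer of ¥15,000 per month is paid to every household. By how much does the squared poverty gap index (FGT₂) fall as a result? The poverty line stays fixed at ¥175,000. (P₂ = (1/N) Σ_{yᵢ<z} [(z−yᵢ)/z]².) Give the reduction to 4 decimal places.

0.0459

Before: below the line — ¥50,000, ¥60,000, ¥65,000, ¥95,000, ¥105,000, ¥115,000; squared poverty gap index (FGT₂) = 0.165788.
After the ¥15,000 transfer: below the line — ¥65,000, ¥75,000, ¥80,000, ¥110,000, ¥120,000, ¥130,000; squared poverty gap index (FGT₂) = 0.119926.
Reduction = 0.165788 − 0.119926 = 0.0459.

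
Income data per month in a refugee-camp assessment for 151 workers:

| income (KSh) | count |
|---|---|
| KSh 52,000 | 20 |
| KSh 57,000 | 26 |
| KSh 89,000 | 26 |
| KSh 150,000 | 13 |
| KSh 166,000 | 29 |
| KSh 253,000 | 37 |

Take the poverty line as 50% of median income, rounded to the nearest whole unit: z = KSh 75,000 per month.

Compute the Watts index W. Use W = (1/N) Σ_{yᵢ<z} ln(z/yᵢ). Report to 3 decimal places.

0.096

Below the line: 20×KSh 52,000, 26×KSh 57,000 (q = 46 of N = 151).
ln(z/y) terms: ln(75000/52000) = 0.3662 (×20); ln(75000/57000) = 0.2744 (×26).
W = 14.460246 / 151 = 0.096.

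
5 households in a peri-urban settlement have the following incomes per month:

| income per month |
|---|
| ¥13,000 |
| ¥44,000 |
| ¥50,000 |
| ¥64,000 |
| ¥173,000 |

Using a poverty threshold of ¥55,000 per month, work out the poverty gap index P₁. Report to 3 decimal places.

0.211

Below z: ¥13,000, ¥44,000, ¥50,000 (q = 3 of N = 5).
Normalized shortfalls: (55000−13000)/55000 = 0.7636; (55000−44000)/55000 = 0.2000; (55000−50000)/55000 = 0.0909.
Sum of shortfalls = 1.054545; P₁ averages over all N: 1.054545 / 5 = 0.211.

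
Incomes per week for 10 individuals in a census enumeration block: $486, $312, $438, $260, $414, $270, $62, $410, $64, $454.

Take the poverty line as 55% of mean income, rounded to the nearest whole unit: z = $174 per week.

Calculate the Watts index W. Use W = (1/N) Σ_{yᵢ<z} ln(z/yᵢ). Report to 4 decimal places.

Incomes under z: $62, $64 (q = 2 of N = 10).
Log shortfalls: ln(174/62) = 1.0319; ln(174/64) = 1.0002.
W = 2.032093 / 10 = 0.2032.

0.2032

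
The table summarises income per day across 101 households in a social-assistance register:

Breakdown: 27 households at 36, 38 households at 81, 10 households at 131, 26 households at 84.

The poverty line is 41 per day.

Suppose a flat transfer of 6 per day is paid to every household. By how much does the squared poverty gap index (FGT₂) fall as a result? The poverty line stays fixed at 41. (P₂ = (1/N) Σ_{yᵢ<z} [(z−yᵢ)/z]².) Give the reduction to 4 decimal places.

0.0040

Before: below the line — 27×36; squared poverty gap index (FGT₂) = 0.003976.
After the 6 transfer: below the line — none; squared poverty gap index (FGT₂) = 0.000000.
Reduction = 0.003976 − 0.000000 = 0.0040.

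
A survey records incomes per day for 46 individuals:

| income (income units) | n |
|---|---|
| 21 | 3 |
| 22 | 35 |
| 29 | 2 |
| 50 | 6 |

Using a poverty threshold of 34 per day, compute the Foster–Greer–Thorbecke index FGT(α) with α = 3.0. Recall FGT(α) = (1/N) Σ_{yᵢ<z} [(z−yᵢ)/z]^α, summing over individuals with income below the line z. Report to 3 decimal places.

Incomes under z: 3×21, 35×22, 2×29 (q = 40 of N = 46).
Shortfall ratios: (34−21)/34 = 0.3824 (×3); (34−22)/34 = 0.3529 (×35); (34−29)/34 = 0.1471 (×2).
Raised to α = 3.0: 0.05590 (×3); 0.04396 (×35); 0.00318 (×2).
Sum = 1.712828; FGT(3.0) = 1.712828 / 46 = 0.037.

0.037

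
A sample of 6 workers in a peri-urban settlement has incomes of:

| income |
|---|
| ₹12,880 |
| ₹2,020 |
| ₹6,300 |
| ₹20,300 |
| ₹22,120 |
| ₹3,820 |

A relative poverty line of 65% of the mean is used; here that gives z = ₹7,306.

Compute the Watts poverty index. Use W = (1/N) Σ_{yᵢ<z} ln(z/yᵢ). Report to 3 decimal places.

Poor units: ₹2,020, ₹3,820, ₹6,300 (q = 3 of N = 6).
ln(z/y) terms: ln(7306/2020) = 1.2856; ln(7306/3820) = 0.6484; ln(7306/6300) = 0.1481.
W = 2.082190 / 6 = 0.347.

0.347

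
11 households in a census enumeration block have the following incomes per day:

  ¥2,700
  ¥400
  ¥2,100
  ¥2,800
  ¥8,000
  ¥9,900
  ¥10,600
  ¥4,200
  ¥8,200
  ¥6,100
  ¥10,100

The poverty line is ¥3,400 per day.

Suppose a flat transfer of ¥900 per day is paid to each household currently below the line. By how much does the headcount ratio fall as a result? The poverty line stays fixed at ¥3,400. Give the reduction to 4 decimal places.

Before: below the line — ¥400, ¥2,100, ¥2,700, ¥2,800; headcount ratio = 0.363636.
After the ¥900 transfer: below the line — ¥1,300, ¥3,000; headcount ratio = 0.181818.
Reduction = 0.363636 − 0.181818 = 0.1818.

0.1818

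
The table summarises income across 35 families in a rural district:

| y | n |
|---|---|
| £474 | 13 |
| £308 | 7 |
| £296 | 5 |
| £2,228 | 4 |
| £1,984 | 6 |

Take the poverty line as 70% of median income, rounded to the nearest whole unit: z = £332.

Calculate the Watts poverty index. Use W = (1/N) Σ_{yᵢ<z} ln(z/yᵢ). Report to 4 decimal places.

Below the line: 5×£296, 7×£308 (q = 12 of N = 35).
Log shortfalls: ln(332/296) = 0.1148 (×5); ln(332/308) = 0.0750 (×7).
W = 1.099124 / 35 = 0.0314.

0.0314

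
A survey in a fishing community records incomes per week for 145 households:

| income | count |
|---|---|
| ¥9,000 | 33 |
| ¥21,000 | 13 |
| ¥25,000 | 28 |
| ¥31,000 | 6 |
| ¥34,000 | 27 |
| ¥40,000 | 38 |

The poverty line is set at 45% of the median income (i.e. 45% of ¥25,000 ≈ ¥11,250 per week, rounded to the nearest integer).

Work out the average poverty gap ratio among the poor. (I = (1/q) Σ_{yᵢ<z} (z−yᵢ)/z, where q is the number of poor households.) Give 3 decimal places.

Below the line: 33×¥9,000 (q = 33 of N = 145).
Relative gaps: 0.2000 (×33); sum = 6.600000.
The income-gap ratio divides by q (the poor only): 6.600000 / 33 = 0.200.

0.200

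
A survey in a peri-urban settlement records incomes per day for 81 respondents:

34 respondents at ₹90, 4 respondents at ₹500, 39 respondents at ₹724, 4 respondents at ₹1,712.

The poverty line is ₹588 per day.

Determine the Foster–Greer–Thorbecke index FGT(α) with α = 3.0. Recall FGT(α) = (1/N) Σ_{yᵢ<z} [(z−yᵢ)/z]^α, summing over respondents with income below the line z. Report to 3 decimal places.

Below z: 34×₹90, 4×₹500 (q = 38 of N = 81).
Shortfall ratios: (588−90)/588 = 0.8469 (×34); (588−500)/588 = 0.1497 (×4).
Raised to α = 3.0: 0.60751 (×34); 0.00335 (×4).
Sum = 20.668873; FGT(3.0) = 20.668873 / 81 = 0.255.

0.255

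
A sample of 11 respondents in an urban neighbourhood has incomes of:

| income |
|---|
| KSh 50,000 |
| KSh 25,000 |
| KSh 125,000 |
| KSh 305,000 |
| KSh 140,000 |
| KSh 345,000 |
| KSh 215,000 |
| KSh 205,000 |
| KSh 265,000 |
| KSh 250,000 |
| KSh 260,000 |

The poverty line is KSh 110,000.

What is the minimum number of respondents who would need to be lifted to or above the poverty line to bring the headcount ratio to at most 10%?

2 of the 11 respondents are poor, so H = 2/11 = 0.182.
A headcount ratio of at most 10% allows at most ⌊0.10 × 11⌋ = 1 poor respondents.
So at least 2 − 1 = 1 must be lifted.

1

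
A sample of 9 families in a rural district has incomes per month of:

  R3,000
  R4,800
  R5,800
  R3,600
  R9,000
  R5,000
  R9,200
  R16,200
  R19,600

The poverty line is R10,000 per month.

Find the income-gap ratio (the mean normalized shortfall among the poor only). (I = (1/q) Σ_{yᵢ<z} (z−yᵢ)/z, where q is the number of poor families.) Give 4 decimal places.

Incomes under z: R3,000, R3,600, R4,800, R5,000, R5,800, R9,000, R9,200 (q = 7 of N = 9).
Relative gaps: 0.7000, 0.6400, 0.5200, 0.5000, 0.4200, 0.1000, 0.0800; sum = 2.960000.
I averages over the q = 7 poor units only: 2.960000 / 7 = 0.4229.

0.4229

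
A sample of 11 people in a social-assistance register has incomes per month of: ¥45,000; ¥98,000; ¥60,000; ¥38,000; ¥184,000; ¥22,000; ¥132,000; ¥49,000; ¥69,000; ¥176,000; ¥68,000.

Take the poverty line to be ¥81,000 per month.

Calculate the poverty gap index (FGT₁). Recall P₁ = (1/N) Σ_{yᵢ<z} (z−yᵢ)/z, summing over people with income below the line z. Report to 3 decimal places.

0.242

Incomes under z: ¥22,000, ¥38,000, ¥45,000, ¥49,000, ¥60,000, ¥68,000, ¥69,000 (q = 7 of N = 11).
Normalized shortfalls: (81000−22000)/81000 = 0.7284; (81000−38000)/81000 = 0.5309; (81000−45000)/81000 = 0.4444; (81000−49000)/81000 = 0.3951; (81000−60000)/81000 = 0.2593; (81000−68000)/81000 = 0.1605; (81000−69000)/81000 = 0.1481.
Σ = 2.666667. Dividing by the full population N = 11 gives P₁ = 0.242.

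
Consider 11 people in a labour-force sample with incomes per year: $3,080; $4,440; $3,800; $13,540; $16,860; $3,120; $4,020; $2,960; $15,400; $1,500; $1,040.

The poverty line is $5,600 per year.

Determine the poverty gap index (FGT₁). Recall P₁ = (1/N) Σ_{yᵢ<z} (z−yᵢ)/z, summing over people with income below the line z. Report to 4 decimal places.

Incomes under z: $1,040, $1,500, $2,960, $3,080, $3,120, $3,800, $4,020, $4,440 (q = 8 of N = 11).
Relative gaps: (5600−1040)/5600 = 0.8143; (5600−1500)/5600 = 0.7321; (5600−2960)/5600 = 0.4714; (5600−3080)/5600 = 0.4500; (5600−3120)/5600 = 0.4429; (5600−3800)/5600 = 0.3214; (5600−4020)/5600 = 0.2821; (5600−4440)/5600 = 0.2071.
Σ = 3.721429. Dividing by the full population N = 11 gives P₁ = 0.3383.

0.3383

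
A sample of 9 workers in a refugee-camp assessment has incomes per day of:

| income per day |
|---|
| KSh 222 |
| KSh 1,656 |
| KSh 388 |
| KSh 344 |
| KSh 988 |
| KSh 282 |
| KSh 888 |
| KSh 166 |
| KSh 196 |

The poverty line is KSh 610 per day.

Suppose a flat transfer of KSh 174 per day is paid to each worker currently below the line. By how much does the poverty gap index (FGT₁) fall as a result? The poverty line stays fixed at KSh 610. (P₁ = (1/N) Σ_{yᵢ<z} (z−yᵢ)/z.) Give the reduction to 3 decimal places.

0.190

Before: below the line — KSh 166, KSh 196, KSh 222, KSh 282, KSh 344, KSh 388; poverty gap index (FGT₁) = 0.37559.
After the KSh 174 transfer: below the line — KSh 340, KSh 370, KSh 396, KSh 456, KSh 518, KSh 562; poverty gap index (FGT₁) = 0.18543.
Reduction = 0.37559 − 0.18543 = 0.190.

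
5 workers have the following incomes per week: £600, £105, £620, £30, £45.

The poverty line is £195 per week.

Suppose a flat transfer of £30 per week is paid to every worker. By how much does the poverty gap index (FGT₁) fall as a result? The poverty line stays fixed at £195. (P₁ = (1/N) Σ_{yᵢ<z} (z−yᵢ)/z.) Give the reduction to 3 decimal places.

0.092

Before: below the line — £30, £45, £105; poverty gap index (FGT₁) = 0.41538.
After the £30 transfer: below the line — £60, £75, £135; poverty gap index (FGT₁) = 0.32308.
Reduction = 0.41538 − 0.32308 = 0.092.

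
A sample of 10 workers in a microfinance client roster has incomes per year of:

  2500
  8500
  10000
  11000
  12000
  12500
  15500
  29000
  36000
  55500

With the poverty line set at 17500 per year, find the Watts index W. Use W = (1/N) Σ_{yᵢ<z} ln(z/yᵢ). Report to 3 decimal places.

Below z: 2500, 8500, 10000, 11000, 12000, 12500, 15500 (q = 7 of N = 10).
Log gaps: ln(17500/2500) = 1.9459; ln(17500/8500) = 0.7221; ln(17500/10000) = 0.5596; ln(17500/11000) = 0.4643; ln(17500/12000) = 0.3773; ln(17500/12500) = 0.3365; ln(17500/15500) = 0.1214.
W = 4.527094 / 10 = 0.453.

0.453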